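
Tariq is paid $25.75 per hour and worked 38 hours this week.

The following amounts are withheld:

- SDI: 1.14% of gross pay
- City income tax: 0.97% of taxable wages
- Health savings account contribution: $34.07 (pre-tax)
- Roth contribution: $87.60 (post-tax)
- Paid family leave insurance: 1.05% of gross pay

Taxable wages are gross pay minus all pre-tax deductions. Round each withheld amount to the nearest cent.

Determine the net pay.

Gross pay: 38 × $25.75 = $978.50
Health savings account contribution: $34.07
Taxable wages = $978.50 − $34.07 = $944.43
City income tax: $944.43 × 0.0097 = $9.16
SDI: $978.50 × 0.0114 = $11.15
Paid family leave insurance: $978.50 × 0.0105 = $10.27
Roth contribution: $87.60
Total deductions = $34.07 + $9.16 + $11.15 + $10.27 + $87.60 = $152.25
Net pay = $978.50 − $152.25 = $826.25

$826.25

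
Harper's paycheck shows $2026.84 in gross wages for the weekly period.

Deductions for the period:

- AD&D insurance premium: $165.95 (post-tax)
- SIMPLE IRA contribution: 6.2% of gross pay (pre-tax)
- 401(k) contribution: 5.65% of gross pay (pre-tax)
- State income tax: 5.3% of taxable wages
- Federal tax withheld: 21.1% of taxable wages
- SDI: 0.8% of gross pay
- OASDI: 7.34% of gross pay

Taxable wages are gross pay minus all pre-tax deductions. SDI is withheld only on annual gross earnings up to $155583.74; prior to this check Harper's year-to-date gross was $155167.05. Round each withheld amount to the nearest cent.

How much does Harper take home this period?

$996.93

401(k) contribution: $2026.84 × 0.0565 = $114.52
SIMPLE IRA contribution: $2026.84 × 0.062 = $125.66
Pre-tax total = $114.52 + $125.66 = $240.18
Taxable wages = $2026.84 − $240.18 = $1786.66
State income tax: $1786.66 × 0.053 = $94.69
Federal tax withheld: $1786.66 × 0.211 = $376.99
OASDI: $2026.84 × 0.0734 = $148.77
SDI: only $155583.74 − $155167.05 = $416.69 of this check is subject → $416.69 × 0.008 = $3.33
AD&D insurance premium: $165.95
Total deductions = $114.52 + $125.66 + $94.69 + $376.99 + $148.77 + $3.33 + $165.95 = $1029.91
Net pay = $2026.84 − $1029.91 = $996.93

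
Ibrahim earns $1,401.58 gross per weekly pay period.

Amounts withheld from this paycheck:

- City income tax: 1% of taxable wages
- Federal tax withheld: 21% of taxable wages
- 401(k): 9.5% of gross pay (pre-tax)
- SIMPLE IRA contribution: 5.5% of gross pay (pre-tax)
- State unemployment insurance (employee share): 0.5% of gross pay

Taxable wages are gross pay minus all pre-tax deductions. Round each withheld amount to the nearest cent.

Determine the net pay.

SIMPLE IRA contribution: $1,401.58 × 0.055 = $77.09
401(k): $1,401.58 × 0.095 = $133.15
Pre-tax total = $77.09 + $133.15 = $210.24
Taxable wages = $1,401.58 − $210.24 = $1,191.34
Federal tax withheld: $1,191.34 × 0.21 = $250.18
City income tax: $1,191.34 × 0.01 = $11.91
State unemployment insurance (employee share): $1,401.58 × 0.005 = $7.01
Total deductions = $77.09 + $133.15 + $250.18 + $11.91 + $7.01 = $479.34
Net pay = $1,401.58 − $479.34 = $922.24

$922.24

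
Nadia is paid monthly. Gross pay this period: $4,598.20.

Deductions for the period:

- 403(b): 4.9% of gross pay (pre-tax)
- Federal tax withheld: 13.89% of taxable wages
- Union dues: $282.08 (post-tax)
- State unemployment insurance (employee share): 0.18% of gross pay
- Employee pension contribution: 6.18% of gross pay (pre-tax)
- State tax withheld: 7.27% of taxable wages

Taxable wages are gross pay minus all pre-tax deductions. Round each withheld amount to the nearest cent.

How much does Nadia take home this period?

403(b): $4,598.20 × 0.049 = $225.31
Employee pension contribution: $4,598.20 × 0.0618 = $284.17
Pre-tax total = $225.31 + $284.17 = $509.48
Taxable wages = $4,598.20 − $509.48 = $4,088.72
State tax withheld: $4,088.72 × 0.0727 = $297.25
Federal tax withheld: $4,088.72 × 0.1389 = $567.92
State unemployment insurance (employee share): $4,598.20 × 0.0018 = $8.28
Union dues: $282.08
Total deductions = $225.31 + $284.17 + $297.25 + $567.92 + $8.28 + $282.08 = $1,665.01
Net pay = $4,598.20 − $1,665.01 = $2,933.19

$2,933.19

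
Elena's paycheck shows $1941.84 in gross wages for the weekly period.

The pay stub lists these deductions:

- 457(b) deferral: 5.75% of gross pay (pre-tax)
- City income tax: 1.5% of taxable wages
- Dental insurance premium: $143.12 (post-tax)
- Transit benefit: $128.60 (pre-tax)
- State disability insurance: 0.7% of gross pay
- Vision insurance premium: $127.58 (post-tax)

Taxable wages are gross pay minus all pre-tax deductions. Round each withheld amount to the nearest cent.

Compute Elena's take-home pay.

Transit benefit: $128.60
457(b) deferral: $1941.84 × 0.0575 = $111.66
Pre-tax total = $128.60 + $111.66 = $240.26
Taxable wages = $1941.84 − $240.26 = $1701.58
City income tax: $1701.58 × 0.015 = $25.52
State disability insurance: $1941.84 × 0.007 = $13.59
Vision insurance premium: $127.58
Dental insurance premium: $143.12
Total deductions = $128.60 + $111.66 + $25.52 + $13.59 + $127.58 + $143.12 = $550.07
Net pay = $1941.84 − $550.07 = $1391.77

$1391.77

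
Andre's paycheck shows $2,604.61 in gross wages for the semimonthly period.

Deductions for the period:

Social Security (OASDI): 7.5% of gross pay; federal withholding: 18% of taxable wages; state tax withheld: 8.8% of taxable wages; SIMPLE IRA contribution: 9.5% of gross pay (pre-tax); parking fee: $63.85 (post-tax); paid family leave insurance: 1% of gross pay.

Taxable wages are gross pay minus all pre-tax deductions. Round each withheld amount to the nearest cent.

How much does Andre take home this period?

SIMPLE IRA contribution: $2,604.61 × 0.095 = $247.44
Taxable wages = $2,604.61 − $247.44 = $2,357.17
State tax withheld: $2,357.17 × 0.088 = $207.43
Federal withholding: $2,357.17 × 0.18 = $424.29
Social Security (OASDI): $2,604.61 × 0.075 = $195.35
Paid family leave insurance: $2,604.61 × 0.01 = $26.05
Parking fee: $63.85
Total deductions = $247.44 + $207.43 + $424.29 + $195.35 + $26.05 + $63.85 = $1,164.41
Net pay = $2,604.61 − $1,164.41 = $1,440.20

$1,440.20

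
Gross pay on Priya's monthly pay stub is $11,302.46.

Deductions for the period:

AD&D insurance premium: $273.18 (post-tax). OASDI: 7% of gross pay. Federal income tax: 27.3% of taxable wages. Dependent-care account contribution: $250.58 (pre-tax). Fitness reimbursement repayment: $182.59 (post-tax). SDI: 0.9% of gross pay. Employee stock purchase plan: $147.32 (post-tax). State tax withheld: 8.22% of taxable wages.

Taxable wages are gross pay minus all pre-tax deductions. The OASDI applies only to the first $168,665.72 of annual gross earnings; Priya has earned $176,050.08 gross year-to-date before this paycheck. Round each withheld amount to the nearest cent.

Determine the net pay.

Dependent-care account contribution: $250.58
Taxable wages = $11,302.46 − $250.58 = $11,051.88
State tax withheld: $11,051.88 × 0.0822 = $908.46
Federal income tax: $11,051.88 × 0.273 = $3,017.16
SDI: $11,302.46 × 0.009 = $101.72
OASDI: annual cap $168,665.72 already reached (YTD $176,050.08), so $0.00
Employee stock purchase plan: $147.32
AD&D insurance premium: $273.18
Fitness reimbursement repayment: $182.59
Total deductions = $250.58 + $908.46 + $3,017.16 + $101.72 + $0.00 + $147.32 + $273.18 + $182.59 = $4,881.01
Net pay = $11,302.46 − $4,881.01 = $6,421.45

$6,421.45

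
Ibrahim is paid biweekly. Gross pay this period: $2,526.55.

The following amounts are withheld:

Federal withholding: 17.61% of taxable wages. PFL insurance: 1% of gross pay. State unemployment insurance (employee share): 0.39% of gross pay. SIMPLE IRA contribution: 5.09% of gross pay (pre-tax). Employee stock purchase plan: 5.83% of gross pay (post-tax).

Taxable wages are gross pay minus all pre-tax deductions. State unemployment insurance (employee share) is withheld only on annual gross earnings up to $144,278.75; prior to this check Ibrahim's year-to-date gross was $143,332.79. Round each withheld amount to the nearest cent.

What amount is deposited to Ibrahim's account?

$1,799.41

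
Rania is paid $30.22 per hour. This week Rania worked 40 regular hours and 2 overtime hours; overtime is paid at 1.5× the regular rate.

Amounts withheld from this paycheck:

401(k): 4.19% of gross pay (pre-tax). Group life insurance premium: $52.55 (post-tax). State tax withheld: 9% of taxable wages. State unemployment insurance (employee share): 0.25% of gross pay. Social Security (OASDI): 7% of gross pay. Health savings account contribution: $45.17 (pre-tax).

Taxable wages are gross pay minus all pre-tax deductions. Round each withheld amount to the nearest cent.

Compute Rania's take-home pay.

Regular pay: 40 × $30.22 = $1208.80
Overtime pay: 2 × $30.22 × 1.5 = $90.66
Gross pay = $1208.80 + $90.66 = $1299.46
401(k): $1299.46 × 0.0419 = $54.45
Health savings account contribution: $45.17
Pre-tax total = $54.45 + $45.17 = $99.62
Taxable wages = $1299.46 − $99.62 = $1199.84
State tax withheld: $1199.84 × 0.09 = $107.99
Social Security (OASDI): $1299.46 × 0.07 = $90.96
State unemployment insurance (employee share): $1299.46 × 0.0025 = $3.25
Group life insurance premium: $52.55
Total deductions = $54.45 + $45.17 + $107.99 + $90.96 + $3.25 + $52.55 = $354.37
Net pay = $1299.46 − $354.37 = $945.09

$945.09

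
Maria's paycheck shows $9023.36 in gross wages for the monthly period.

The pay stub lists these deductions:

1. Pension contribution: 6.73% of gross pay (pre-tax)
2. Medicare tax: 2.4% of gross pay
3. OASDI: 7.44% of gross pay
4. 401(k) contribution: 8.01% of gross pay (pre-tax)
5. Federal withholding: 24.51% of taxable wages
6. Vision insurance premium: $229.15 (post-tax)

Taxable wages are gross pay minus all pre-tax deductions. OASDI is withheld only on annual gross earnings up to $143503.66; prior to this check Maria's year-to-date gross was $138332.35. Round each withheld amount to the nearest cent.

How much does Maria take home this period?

$4977.23

401(k) contribution: $9023.36 × 0.0801 = $722.77
Pension contribution: $9023.36 × 0.0673 = $607.27
Pre-tax total = $722.77 + $607.27 = $1330.04
Taxable wages = $9023.36 − $1330.04 = $7693.32
Federal withholding: $7693.32 × 0.2451 = $1885.63
OASDI: only $143503.66 − $138332.35 = $5171.31 of this check is subject → $5171.31 × 0.0744 = $384.75
Medicare tax: $9023.36 × 0.024 = $216.56
Vision insurance premium: $229.15
Total deductions = $722.77 + $607.27 + $1885.63 + $384.75 + $216.56 + $229.15 = $4046.13
Net pay = $9023.36 − $4046.13 = $4977.23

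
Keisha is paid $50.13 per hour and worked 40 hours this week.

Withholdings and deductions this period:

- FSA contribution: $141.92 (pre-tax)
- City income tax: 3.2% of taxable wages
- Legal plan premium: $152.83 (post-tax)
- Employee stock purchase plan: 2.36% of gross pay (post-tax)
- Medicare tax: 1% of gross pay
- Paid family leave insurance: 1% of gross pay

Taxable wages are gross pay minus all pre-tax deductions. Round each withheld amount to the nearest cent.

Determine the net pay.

$1,563.41

Gross pay: 40 × $50.13 = $2,005.20
FSA contribution: $141.92
Taxable wages = $2,005.20 − $141.92 = $1,863.28
City income tax: $1,863.28 × 0.032 = $59.62
Medicare tax: $2,005.20 × 0.01 = $20.05
Paid family leave insurance: $2,005.20 × 0.01 = $20.05
Employee stock purchase plan: $2,005.20 × 0.0236 = $47.32
Legal plan premium: $152.83
Total deductions = $141.92 + $59.62 + $20.05 + $20.05 + $47.32 + $152.83 = $441.79
Net pay = $2,005.20 − $441.79 = $1,563.41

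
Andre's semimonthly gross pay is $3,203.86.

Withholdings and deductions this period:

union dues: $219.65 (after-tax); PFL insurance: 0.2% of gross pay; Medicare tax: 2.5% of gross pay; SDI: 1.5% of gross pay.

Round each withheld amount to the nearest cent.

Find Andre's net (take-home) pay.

SDI: $3,203.86 × 0.015 = $48.06
PFL insurance: $3,203.86 × 0.002 = $6.41
Medicare tax: $3,203.86 × 0.025 = $80.10
Union dues: $219.65
Total deductions = $48.06 + $6.41 + $80.10 + $219.65 = $354.22
Net pay = $3,203.86 − $354.22 = $2,849.64

$2,849.64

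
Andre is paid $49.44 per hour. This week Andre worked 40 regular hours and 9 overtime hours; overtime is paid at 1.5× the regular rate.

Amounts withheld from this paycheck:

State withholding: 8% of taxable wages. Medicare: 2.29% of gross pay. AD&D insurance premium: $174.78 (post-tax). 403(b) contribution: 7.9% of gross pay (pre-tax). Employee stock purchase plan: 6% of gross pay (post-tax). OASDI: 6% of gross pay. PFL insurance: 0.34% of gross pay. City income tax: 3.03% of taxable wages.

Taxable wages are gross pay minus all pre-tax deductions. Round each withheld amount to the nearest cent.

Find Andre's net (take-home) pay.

Regular pay: 40 × $49.44 = $1,977.60
Overtime pay: 9 × $49.44 × 1.5 = $667.44
Gross pay = $1,977.60 + $667.44 = $2,645.04
403(b) contribution: $2,645.04 × 0.079 = $208.96
Taxable wages = $2,645.04 − $208.96 = $2,436.08
State withholding: $2,436.08 × 0.08 = $194.89
City income tax: $2,436.08 × 0.0303 = $73.81
OASDI: $2,645.04 × 0.06 = $158.70
PFL insurance: $2,645.04 × 0.0034 = $8.99
Medicare: $2,645.04 × 0.0229 = $60.57
Employee stock purchase plan: $2,645.04 × 0.06 = $158.70
AD&D insurance premium: $174.78
Total deductions = $208.96 + $194.89 + $73.81 + $158.70 + $8.99 + $60.57 + $158.70 + $174.78 = $1,039.40
Net pay = $2,645.04 − $1,039.40 = $1,605.64

$1,605.64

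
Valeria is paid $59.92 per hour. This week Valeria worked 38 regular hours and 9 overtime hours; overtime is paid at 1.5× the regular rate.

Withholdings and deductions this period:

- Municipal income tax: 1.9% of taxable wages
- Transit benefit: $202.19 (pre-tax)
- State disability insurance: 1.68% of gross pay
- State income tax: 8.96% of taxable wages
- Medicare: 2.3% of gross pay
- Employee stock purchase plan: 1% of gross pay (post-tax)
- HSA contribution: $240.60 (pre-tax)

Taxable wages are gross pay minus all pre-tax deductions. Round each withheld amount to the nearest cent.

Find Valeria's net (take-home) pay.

$2,202.37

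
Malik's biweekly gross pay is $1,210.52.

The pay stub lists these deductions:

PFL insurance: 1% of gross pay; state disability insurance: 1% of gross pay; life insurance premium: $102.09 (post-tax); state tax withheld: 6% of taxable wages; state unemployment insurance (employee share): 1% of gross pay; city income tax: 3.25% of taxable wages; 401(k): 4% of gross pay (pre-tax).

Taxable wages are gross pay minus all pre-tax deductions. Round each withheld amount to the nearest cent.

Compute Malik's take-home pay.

$916.18

401(k): $1,210.52 × 0.04 = $48.42
Taxable wages = $1,210.52 − $48.42 = $1,162.10
City income tax: $1,162.10 × 0.0325 = $37.77
State tax withheld: $1,162.10 × 0.06 = $69.73
State disability insurance: $1,210.52 × 0.01 = $12.11
PFL insurance: $1,210.52 × 0.01 = $12.11
State unemployment insurance (employee share): $1,210.52 × 0.01 = $12.11
Life insurance premium: $102.09
Total deductions = $48.42 + $37.77 + $69.73 + $12.11 + $12.11 + $12.11 + $102.09 = $294.34
Net pay = $1,210.52 − $294.34 = $916.18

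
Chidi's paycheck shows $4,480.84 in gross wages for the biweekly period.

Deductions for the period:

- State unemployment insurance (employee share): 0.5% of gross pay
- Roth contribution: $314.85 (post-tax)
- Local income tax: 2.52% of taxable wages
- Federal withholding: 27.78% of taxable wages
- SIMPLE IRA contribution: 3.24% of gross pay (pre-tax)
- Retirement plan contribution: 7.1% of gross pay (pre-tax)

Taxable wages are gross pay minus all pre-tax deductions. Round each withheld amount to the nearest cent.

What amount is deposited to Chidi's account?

Retirement plan contribution: $4,480.84 × 0.071 = $318.14
SIMPLE IRA contribution: $4,480.84 × 0.0324 = $145.18
Pre-tax total = $318.14 + $145.18 = $463.32
Taxable wages = $4,480.84 − $463.32 = $4,017.52
Local income tax: $4,017.52 × 0.0252 = $101.24
Federal withholding: $4,017.52 × 0.2778 = $1,116.07
State unemployment insurance (employee share): $4,480.84 × 0.005 = $22.40
Roth contribution: $314.85
Total deductions = $318.14 + $145.18 + $101.24 + $1,116.07 + $22.40 + $314.85 = $2,017.88
Net pay = $4,480.84 − $2,017.88 = $2,462.96

$2,462.96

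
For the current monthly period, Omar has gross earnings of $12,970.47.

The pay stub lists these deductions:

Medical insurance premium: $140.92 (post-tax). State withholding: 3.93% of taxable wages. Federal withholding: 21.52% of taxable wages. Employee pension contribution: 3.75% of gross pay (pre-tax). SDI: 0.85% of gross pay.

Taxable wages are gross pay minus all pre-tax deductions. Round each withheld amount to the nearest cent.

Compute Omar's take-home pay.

Employee pension contribution: $12,970.47 × 0.0375 = $486.39
Taxable wages = $12,970.47 − $486.39 = $12,484.08
Federal withholding: $12,484.08 × 0.2152 = $2,686.57
State withholding: $12,484.08 × 0.0393 = $490.62
SDI: $12,970.47 × 0.0085 = $110.25
Medical insurance premium: $140.92
Total deductions = $486.39 + $2,686.57 + $490.62 + $110.25 + $140.92 = $3,914.75
Net pay = $12,970.47 − $3,914.75 = $9,055.72

$9,055.72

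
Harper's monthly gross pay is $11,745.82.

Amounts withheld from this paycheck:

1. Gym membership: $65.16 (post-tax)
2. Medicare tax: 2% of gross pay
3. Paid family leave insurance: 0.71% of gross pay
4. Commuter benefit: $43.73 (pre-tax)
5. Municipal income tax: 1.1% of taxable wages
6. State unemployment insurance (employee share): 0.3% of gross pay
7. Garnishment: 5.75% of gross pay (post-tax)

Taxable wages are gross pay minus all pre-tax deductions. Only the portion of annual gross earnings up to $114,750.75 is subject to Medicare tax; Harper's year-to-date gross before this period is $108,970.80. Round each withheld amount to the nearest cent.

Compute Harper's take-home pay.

$10,598.59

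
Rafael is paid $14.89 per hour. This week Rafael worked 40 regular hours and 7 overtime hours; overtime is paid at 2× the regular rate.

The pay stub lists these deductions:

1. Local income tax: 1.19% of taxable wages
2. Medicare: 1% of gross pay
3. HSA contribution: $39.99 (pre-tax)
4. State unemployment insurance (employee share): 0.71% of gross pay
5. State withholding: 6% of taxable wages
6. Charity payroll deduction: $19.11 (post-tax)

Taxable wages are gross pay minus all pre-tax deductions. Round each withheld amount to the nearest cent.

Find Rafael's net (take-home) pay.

Regular pay: 40 × $14.89 = $595.60
Overtime pay: 7 × $14.89 × 2 = $208.46
Gross pay = $595.60 + $208.46 = $804.06
HSA contribution: $39.99
Taxable wages = $804.06 − $39.99 = $764.07
Local income tax: $764.07 × 0.0119 = $9.09
State withholding: $764.07 × 0.06 = $45.84
State unemployment insurance (employee share): $804.06 × 0.0071 = $5.71
Medicare: $804.06 × 0.01 = $8.04
Charity payroll deduction: $19.11
Total deductions = $39.99 + $9.09 + $45.84 + $5.71 + $8.04 + $19.11 = $127.78
Net pay = $804.06 − $127.78 = $676.28

$676.28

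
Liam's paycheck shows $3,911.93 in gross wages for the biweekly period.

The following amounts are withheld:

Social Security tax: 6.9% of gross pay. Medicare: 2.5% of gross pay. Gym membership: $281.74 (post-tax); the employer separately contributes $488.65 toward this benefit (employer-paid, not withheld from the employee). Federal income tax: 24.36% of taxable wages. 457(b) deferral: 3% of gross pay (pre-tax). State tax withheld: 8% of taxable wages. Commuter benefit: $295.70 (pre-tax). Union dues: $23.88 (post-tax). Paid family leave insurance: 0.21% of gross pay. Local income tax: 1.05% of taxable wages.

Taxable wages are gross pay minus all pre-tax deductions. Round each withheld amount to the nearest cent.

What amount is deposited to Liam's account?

Commuter benefit: $295.70
457(b) deferral: $3,911.93 × 0.03 = $117.36
Pre-tax total = $295.70 + $117.36 = $413.06
Taxable wages = $3,911.93 − $413.06 = $3,498.87
Federal income tax: $3,498.87 × 0.2436 = $852.32
Local income tax: $3,498.87 × 0.0105 = $36.74
State tax withheld: $3,498.87 × 0.08 = $279.91
Paid family leave insurance: $3,911.93 × 0.0021 = $8.22
Social Security tax: $3,911.93 × 0.069 = $269.92
Medicare: $3,911.93 × 0.025 = $97.80
Gym membership: $281.74
Union dues: $23.88
(Employer's $488.65 toward gym membership is not withheld from the employee.)
Total deductions = $295.70 + $117.36 + $852.32 + $36.74 + $279.91 + $8.22 + $269.92 + $97.80 + $281.74 + $23.88 = $2,263.59
Net pay = $3,911.93 − $2,263.59 = $1,648.34

$1,648.34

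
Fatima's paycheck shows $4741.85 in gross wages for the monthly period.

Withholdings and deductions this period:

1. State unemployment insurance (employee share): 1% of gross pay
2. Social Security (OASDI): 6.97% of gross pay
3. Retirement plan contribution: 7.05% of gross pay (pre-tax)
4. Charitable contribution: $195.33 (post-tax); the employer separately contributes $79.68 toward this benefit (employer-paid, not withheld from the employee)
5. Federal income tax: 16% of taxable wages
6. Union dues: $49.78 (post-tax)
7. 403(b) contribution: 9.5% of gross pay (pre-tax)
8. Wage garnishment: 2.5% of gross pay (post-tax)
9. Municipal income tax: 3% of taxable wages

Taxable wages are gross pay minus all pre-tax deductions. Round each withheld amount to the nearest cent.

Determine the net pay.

403(b) contribution: $4741.85 × 0.095 = $450.48
Retirement plan contribution: $4741.85 × 0.0705 = $334.30
Pre-tax total = $450.48 + $334.30 = $784.78
Taxable wages = $4741.85 − $784.78 = $3957.07
Municipal income tax: $3957.07 × 0.03 = $118.71
Federal income tax: $3957.07 × 0.16 = $633.13
State unemployment insurance (employee share): $4741.85 × 0.01 = $47.42
Social Security (OASDI): $4741.85 × 0.0697 = $330.51
Wage garnishment: $4741.85 × 0.025 = $118.55
Union dues: $49.78
Charitable contribution: $195.33
(Employer's $79.68 toward charitable contribution is not withheld from the employee.)
Total deductions = $450.48 + $334.30 + $118.71 + $633.13 + $47.42 + $330.51 + $118.55 + $49.78 + $195.33 = $2278.21
Net pay = $4741.85 − $2278.21 = $2463.64

$2463.64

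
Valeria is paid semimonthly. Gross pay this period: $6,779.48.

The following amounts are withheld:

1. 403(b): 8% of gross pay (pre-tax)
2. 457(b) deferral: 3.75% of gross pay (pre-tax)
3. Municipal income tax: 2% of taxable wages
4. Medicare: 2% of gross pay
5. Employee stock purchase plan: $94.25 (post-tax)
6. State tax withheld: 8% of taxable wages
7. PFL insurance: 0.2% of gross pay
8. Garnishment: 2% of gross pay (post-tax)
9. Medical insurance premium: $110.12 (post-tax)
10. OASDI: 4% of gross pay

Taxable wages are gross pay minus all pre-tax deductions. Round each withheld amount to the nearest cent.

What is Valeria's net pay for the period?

$4,624.31

457(b) deferral: $6,779.48 × 0.0375 = $254.23
403(b): $6,779.48 × 0.08 = $542.36
Pre-tax total = $254.23 + $542.36 = $796.59
Taxable wages = $6,779.48 − $796.59 = $5,982.89
State tax withheld: $5,982.89 × 0.08 = $478.63
Municipal income tax: $5,982.89 × 0.02 = $119.66
OASDI: $6,779.48 × 0.04 = $271.18
PFL insurance: $6,779.48 × 0.002 = $13.56
Medicare: $6,779.48 × 0.02 = $135.59
Garnishment: $6,779.48 × 0.02 = $135.59
Employee stock purchase plan: $94.25
Medical insurance premium: $110.12
Total deductions = $254.23 + $542.36 + $478.63 + $119.66 + $271.18 + $13.56 + $135.59 + $135.59 + $94.25 + $110.12 = $2,155.17
Net pay = $6,779.48 − $2,155.17 = $4,624.31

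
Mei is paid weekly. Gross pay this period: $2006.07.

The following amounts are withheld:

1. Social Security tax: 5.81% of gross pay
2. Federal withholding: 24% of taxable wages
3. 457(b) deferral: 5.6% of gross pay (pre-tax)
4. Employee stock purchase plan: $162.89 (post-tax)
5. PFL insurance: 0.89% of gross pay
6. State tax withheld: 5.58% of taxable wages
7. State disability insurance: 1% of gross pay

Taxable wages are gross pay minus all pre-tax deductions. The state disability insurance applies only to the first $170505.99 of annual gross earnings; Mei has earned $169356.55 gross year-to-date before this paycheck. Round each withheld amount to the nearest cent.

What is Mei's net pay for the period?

457(b) deferral: $2006.07 × 0.056 = $112.34
Taxable wages = $2006.07 − $112.34 = $1893.73
State tax withheld: $1893.73 × 0.0558 = $105.67
Federal withholding: $1893.73 × 0.24 = $454.50
State disability insurance: only $170505.99 − $169356.55 = $1149.44 of this check is subject → $1149.44 × 0.01 = $11.49
PFL insurance: $2006.07 × 0.0089 = $17.85
Social Security tax: $2006.07 × 0.0581 = $116.55
Employee stock purchase plan: $162.89
Total deductions = $112.34 + $105.67 + $454.50 + $11.49 + $17.85 + $116.55 + $162.89 = $981.29
Net pay = $2006.07 − $981.29 = $1024.78

$1024.78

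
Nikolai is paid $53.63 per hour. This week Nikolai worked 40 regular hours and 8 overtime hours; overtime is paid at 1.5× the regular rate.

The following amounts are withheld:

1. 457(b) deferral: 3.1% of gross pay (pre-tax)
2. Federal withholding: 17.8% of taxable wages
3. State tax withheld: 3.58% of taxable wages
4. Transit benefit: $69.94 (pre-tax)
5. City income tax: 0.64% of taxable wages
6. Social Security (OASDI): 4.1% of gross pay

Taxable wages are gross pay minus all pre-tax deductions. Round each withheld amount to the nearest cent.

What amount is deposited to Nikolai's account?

$1,938.38

Regular pay: 40 × $53.63 = $2,145.20
Overtime pay: 8 × $53.63 × 1.5 = $643.56
Gross pay = $2,145.20 + $643.56 = $2,788.76
Transit benefit: $69.94
457(b) deferral: $2,788.76 × 0.031 = $86.45
Pre-tax total = $69.94 + $86.45 = $156.39
Taxable wages = $2,788.76 − $156.39 = $2,632.37
City income tax: $2,632.37 × 0.0064 = $16.85
State tax withheld: $2,632.37 × 0.0358 = $94.24
Federal withholding: $2,632.37 × 0.178 = $468.56
Social Security (OASDI): $2,788.76 × 0.041 = $114.34
Total deductions = $69.94 + $86.45 + $16.85 + $94.24 + $468.56 + $114.34 = $850.38
Net pay = $2,788.76 − $850.38 = $1,938.38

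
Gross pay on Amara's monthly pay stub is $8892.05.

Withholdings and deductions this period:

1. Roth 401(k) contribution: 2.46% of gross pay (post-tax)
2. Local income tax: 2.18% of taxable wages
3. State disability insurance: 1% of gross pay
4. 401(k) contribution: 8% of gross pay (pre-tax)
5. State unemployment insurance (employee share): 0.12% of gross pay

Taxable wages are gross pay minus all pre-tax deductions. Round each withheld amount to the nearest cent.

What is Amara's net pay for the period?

$7684.02

401(k) contribution: $8892.05 × 0.08 = $711.36
Taxable wages = $8892.05 − $711.36 = $8180.69
Local income tax: $8180.69 × 0.0218 = $178.34
State disability insurance: $8892.05 × 0.01 = $88.92
State unemployment insurance (employee share): $8892.05 × 0.0012 = $10.67
Roth 401(k) contribution: $8892.05 × 0.0246 = $218.74
Total deductions = $711.36 + $178.34 + $88.92 + $10.67 + $218.74 = $1208.03
Net pay = $8892.05 − $1208.03 = $7684.02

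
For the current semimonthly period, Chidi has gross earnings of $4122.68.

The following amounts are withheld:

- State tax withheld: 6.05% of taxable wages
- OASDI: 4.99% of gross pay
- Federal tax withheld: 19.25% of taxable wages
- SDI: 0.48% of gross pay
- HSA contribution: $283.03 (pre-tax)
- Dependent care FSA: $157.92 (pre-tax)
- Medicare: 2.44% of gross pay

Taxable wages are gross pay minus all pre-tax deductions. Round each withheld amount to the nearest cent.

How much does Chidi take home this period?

Dependent care FSA: $157.92
HSA contribution: $283.03
Pre-tax total = $157.92 + $283.03 = $440.95
Taxable wages = $4122.68 − $440.95 = $3681.73
State tax withheld: $3681.73 × 0.0605 = $222.74
Federal tax withheld: $3681.73 × 0.1925 = $708.73
Medicare: $4122.68 × 0.0244 = $100.59
OASDI: $4122.68 × 0.0499 = $205.72
SDI: $4122.68 × 0.0048 = $19.79
Total deductions = $157.92 + $283.03 + $222.74 + $708.73 + $100.59 + $205.72 + $19.79 = $1698.52
Net pay = $4122.68 − $1698.52 = $2424.16

$2424.16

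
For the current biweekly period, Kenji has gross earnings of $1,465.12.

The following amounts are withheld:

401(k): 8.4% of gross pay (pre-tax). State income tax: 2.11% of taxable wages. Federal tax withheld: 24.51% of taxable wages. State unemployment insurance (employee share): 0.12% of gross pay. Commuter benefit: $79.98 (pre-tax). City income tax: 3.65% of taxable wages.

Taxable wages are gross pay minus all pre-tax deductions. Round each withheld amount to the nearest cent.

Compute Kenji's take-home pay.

401(k): $1,465.12 × 0.084 = $123.07
Commuter benefit: $79.98
Pre-tax total = $123.07 + $79.98 = $203.05
Taxable wages = $1,465.12 − $203.05 = $1,262.07
City income tax: $1,262.07 × 0.0365 = $46.07
State income tax: $1,262.07 × 0.0211 = $26.63
Federal tax withheld: $1,262.07 × 0.2451 = $309.33
State unemployment insurance (employee share): $1,465.12 × 0.0012 = $1.76
Total deductions = $123.07 + $79.98 + $46.07 + $26.63 + $309.33 + $1.76 = $586.84
Net pay = $1,465.12 − $586.84 = $878.28

$878.28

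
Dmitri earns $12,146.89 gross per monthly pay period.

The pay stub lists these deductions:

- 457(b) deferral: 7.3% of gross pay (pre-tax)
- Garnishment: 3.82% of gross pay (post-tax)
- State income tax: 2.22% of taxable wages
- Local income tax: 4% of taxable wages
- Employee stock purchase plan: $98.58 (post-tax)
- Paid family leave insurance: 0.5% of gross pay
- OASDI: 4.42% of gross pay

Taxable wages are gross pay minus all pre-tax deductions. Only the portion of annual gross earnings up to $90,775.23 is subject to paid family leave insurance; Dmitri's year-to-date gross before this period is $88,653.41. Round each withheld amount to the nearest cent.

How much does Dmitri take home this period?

$9,449.69

457(b) deferral: $12,146.89 × 0.073 = $886.72
Taxable wages = $12,146.89 − $886.72 = $11,260.17
State income tax: $11,260.17 × 0.0222 = $249.98
Local income tax: $11,260.17 × 0.04 = $450.41
Paid family leave insurance: only $90,775.23 − $88,653.41 = $2,121.82 of this check is subject → $2,121.82 × 0.005 = $10.61
OASDI: $12,146.89 × 0.0442 = $536.89
Employee stock purchase plan: $98.58
Garnishment: $12,146.89 × 0.0382 = $464.01
Total deductions = $886.72 + $249.98 + $450.41 + $10.61 + $536.89 + $98.58 + $464.01 = $2,697.20
Net pay = $12,146.89 − $2,697.20 = $9,449.69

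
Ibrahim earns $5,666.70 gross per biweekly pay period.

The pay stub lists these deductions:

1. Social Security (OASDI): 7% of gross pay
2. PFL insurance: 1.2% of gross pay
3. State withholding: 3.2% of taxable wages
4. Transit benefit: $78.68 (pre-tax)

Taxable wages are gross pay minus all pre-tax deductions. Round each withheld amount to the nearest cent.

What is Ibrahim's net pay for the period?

$4,944.53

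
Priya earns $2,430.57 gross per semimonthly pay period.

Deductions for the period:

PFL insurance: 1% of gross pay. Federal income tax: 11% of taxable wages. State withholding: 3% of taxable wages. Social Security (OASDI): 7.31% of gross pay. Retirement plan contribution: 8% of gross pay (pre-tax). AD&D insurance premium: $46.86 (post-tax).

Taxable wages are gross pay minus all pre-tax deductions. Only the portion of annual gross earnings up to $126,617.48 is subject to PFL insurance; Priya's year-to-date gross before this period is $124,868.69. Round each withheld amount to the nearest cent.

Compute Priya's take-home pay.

$1,681.05

Retirement plan contribution: $2,430.57 × 0.08 = $194.45
Taxable wages = $2,430.57 − $194.45 = $2,236.12
Federal income tax: $2,236.12 × 0.11 = $245.97
State withholding: $2,236.12 × 0.03 = $67.08
Social Security (OASDI): $2,430.57 × 0.0731 = $177.67
PFL insurance: only $126,617.48 − $124,868.69 = $1,748.79 of this check is subject → $1,748.79 × 0.01 = $17.49
AD&D insurance premium: $46.86
Total deductions = $194.45 + $245.97 + $67.08 + $177.67 + $17.49 + $46.86 = $749.52
Net pay = $2,430.57 − $749.52 = $1,681.05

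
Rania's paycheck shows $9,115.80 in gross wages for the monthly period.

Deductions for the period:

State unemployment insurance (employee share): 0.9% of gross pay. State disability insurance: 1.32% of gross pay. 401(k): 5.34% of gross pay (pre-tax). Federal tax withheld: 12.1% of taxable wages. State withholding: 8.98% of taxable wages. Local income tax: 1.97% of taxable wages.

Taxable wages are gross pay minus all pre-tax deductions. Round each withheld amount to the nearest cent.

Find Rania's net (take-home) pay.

401(k): $9,115.80 × 0.0534 = $486.78
Taxable wages = $9,115.80 − $486.78 = $8,629.02
Local income tax: $8,629.02 × 0.0197 = $169.99
Federal tax withheld: $8,629.02 × 0.121 = $1,044.11
State withholding: $8,629.02 × 0.0898 = $774.89
State unemployment insurance (employee share): $9,115.80 × 0.009 = $82.04
State disability insurance: $9,115.80 × 0.0132 = $120.33
Total deductions = $486.78 + $169.99 + $1,044.11 + $774.89 + $82.04 + $120.33 = $2,678.14
Net pay = $9,115.80 − $2,678.14 = $6,437.66

$6,437.66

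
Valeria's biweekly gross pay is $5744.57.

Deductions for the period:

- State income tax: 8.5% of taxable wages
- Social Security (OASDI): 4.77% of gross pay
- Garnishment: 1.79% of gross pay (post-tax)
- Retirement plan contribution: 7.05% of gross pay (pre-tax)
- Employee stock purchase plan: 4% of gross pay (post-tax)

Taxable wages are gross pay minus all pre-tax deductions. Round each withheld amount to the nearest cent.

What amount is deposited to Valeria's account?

$4279.09

Retirement plan contribution: $5744.57 × 0.0705 = $404.99
Taxable wages = $5744.57 − $404.99 = $5339.58
State income tax: $5339.58 × 0.085 = $453.86
Social Security (OASDI): $5744.57 × 0.0477 = $274.02
Employee stock purchase plan: $5744.57 × 0.04 = $229.78
Garnishment: $5744.57 × 0.0179 = $102.83
Total deductions = $404.99 + $453.86 + $274.02 + $229.78 + $102.83 = $1465.48
Net pay = $5744.57 − $1465.48 = $4279.09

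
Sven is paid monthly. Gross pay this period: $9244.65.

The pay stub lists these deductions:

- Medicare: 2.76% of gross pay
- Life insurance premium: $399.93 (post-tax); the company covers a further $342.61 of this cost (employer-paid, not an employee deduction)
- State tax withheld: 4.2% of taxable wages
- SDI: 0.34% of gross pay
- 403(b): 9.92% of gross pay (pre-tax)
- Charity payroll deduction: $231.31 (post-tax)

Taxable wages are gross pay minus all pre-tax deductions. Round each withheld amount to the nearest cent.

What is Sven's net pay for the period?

403(b): $9244.65 × 0.0992 = $917.07
Taxable wages = $9244.65 − $917.07 = $8327.58
State tax withheld: $8327.58 × 0.042 = $349.76
SDI: $9244.65 × 0.0034 = $31.43
Medicare: $9244.65 × 0.0276 = $255.15
Life insurance premium: $399.93
Charity payroll deduction: $231.31
(Employer's $342.61 toward life insurance premium is not withheld from the employee.)
Total deductions = $917.07 + $349.76 + $31.43 + $255.15 + $399.93 + $231.31 = $2184.65
Net pay = $9244.65 − $2184.65 = $7060.00

$7060.00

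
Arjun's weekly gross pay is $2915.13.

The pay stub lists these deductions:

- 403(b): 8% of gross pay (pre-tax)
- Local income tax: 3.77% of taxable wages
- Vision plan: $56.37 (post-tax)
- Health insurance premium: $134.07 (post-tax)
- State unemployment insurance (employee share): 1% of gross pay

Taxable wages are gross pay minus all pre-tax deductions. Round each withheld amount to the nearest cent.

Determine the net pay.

$2361.22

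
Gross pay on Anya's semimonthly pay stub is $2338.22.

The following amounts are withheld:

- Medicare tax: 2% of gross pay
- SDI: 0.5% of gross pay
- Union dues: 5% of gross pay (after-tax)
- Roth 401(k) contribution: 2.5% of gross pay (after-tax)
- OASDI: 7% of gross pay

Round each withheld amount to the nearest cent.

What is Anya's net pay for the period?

OASDI: $2338.22 × 0.07 = $163.68
Medicare tax: $2338.22 × 0.02 = $46.76
SDI: $2338.22 × 0.005 = $11.69
Union dues: $2338.22 × 0.05 = $116.91
Roth 401(k) contribution: $2338.22 × 0.025 = $58.46
Total deductions = $163.68 + $46.76 + $11.69 + $116.91 + $58.46 = $397.50
Net pay = $2338.22 − $397.50 = $1940.72

$1940.72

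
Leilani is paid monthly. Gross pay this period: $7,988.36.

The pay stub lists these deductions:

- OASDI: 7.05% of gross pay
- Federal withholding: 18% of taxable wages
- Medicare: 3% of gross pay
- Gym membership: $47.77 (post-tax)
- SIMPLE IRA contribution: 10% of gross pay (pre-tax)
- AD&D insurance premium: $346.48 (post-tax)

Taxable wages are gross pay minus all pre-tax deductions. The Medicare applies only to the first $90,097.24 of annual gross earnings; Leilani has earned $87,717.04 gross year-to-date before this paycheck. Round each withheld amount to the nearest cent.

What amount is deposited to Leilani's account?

$4,866.57

SIMPLE IRA contribution: $7,988.36 × 0.1 = $798.84
Taxable wages = $7,988.36 − $798.84 = $7,189.52
Federal withholding: $7,189.52 × 0.18 = $1,294.11
OASDI: $7,988.36 × 0.0705 = $563.18
Medicare: only $90,097.24 − $87,717.04 = $2,380.20 of this check is subject → $2,380.20 × 0.03 = $71.41
Gym membership: $47.77
AD&D insurance premium: $346.48
Total deductions = $798.84 + $1,294.11 + $563.18 + $71.41 + $47.77 + $346.48 = $3,121.79
Net pay = $7,988.36 − $3,121.79 = $4,866.57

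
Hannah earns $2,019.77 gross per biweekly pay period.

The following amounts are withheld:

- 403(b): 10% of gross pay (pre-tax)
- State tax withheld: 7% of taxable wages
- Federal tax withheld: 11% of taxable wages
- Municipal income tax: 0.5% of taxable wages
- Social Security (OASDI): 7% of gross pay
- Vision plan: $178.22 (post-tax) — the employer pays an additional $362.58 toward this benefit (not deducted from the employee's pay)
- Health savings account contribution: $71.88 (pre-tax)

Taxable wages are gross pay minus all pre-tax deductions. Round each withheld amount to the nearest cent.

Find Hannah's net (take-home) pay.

403(b): $2,019.77 × 0.1 = $201.98
Health savings account contribution: $71.88
Pre-tax total = $201.98 + $71.88 = $273.86
Taxable wages = $2,019.77 − $273.86 = $1,745.91
State tax withheld: $1,745.91 × 0.07 = $122.21
Municipal income tax: $1,745.91 × 0.005 = $8.73
Federal tax withheld: $1,745.91 × 0.11 = $192.05
Social Security (OASDI): $2,019.77 × 0.07 = $141.38
Vision plan: $178.22
(Employer's $362.58 toward vision plan is not withheld from the employee.)
Total deductions = $201.98 + $71.88 + $122.21 + $8.73 + $192.05 + $141.38 + $178.22 = $916.45
Net pay = $2,019.77 − $916.45 = $1,103.32

$1,103.32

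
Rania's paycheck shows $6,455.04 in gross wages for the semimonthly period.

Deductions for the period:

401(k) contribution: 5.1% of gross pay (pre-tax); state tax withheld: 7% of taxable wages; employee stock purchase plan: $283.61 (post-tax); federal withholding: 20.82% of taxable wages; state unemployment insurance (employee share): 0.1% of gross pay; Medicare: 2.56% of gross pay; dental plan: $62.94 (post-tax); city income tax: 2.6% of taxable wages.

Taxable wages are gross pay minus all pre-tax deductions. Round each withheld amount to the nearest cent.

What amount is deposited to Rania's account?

$3,744.09

401(k) contribution: $6,455.04 × 0.051 = $329.21
Taxable wages = $6,455.04 − $329.21 = $6,125.83
City income tax: $6,125.83 × 0.026 = $159.27
State tax withheld: $6,125.83 × 0.07 = $428.81
Federal withholding: $6,125.83 × 0.2082 = $1,275.40
Medicare: $6,455.04 × 0.0256 = $165.25
State unemployment insurance (employee share): $6,455.04 × 0.001 = $6.46
Employee stock purchase plan: $283.61
Dental plan: $62.94
Total deductions = $329.21 + $159.27 + $428.81 + $1,275.40 + $165.25 + $6.46 + $283.61 + $62.94 = $2,710.95
Net pay = $6,455.04 − $2,710.95 = $3,744.09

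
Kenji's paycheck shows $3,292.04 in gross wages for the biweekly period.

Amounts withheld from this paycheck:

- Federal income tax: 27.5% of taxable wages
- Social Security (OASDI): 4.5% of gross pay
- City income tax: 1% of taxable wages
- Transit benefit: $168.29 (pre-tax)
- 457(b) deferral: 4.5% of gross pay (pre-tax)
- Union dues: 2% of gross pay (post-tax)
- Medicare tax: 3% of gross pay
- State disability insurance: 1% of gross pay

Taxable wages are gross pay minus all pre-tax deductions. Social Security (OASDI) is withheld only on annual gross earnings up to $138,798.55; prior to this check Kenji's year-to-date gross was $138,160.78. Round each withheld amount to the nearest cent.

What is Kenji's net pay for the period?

$1,901.34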